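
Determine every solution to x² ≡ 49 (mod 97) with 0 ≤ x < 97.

7, 90

97 ≡ 1 (mod 4), so we find a root by search.
Trying successive values, 7² = 49 ≡ 49 (mod 97). The other root is 97 − 7 = 90.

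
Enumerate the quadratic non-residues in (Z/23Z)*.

5,7,10,11,14,15,17,19,20,21,22

Square k = 1,…,11 (k and 23−k give the same square):
1²=1, 2²=4, 3²=9, 4²=16, 5²≡2, 6²≡13, 7²≡3, 8²≡18, 9²≡12, 10²≡8, 11²≡6 (mod 23).
The residues are {1, 2, 3, 4, 6, 8, 9, 12, 13, 16, 18}; the non-residues are the remaining 11 nonzero classes.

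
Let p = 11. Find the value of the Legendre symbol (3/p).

Euler's criterion: (3/11) ≡ 3^5 (mod 11).
3^2 ≡ 9 (mod 11)
3^4 ≡ 4 (mod 11)
3^5 = 3^(4+1) ≡ 1 (mod 11).
Result is 1, so (3/11) = 1.

1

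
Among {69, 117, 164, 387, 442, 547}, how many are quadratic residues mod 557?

(69/557) = +1 → QR.
(117/557) = -1 → non-residue.
(164/557) = -1 → non-residue.
(387/557) = +1 → QR.
(442/557) = +1 → QR.
(547/557) = +1 → QR.
Total quadratic residues among the 6: 4.

4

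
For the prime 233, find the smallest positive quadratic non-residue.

3

(2/233) = +1, so 2 is a residue.
(3/233) = −1, so 3 is the smallest positive non-residue mod 233.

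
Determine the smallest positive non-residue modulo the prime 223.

(2/223) = +1, so 2 is a residue.
(3/223) = −1, so 3 is the smallest positive non-residue mod 223.

3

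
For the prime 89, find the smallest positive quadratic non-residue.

(2/89) = +1, so 2 is a residue.
(3/89) = −1, so 3 is the smallest positive non-residue mod 89.

3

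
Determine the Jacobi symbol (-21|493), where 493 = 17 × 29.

-1

First reduce: -21 ≡ 472 (mod 493).
Pull out 2^3: since 493 ≡ 5 (mod 8), (2/493) = -1, so (2/493)^3 = -1.
Reciprocity: 59 ≡ 3 and 493 ≡ 1 (mod 4), so (59/493) = +(493/59).
Reduce top mod 59: now compute (21/59).
Reciprocity: 21 ≡ 1 and 59 ≡ 3 (mod 4), so (21/59) = +(59/21).
Reduce top mod 21: now compute (17/21).
Reciprocity: 17 ≡ 1 and 21 ≡ 1 (mod 4), so (17/21) = +(21/17).
Reduce top mod 17: now compute (4/17).
Pull out 2^2: since 17 ≡ 1 (mod 8), (2/17) = +1, so (2/17)^2 = +1.
Reached (1/17) = 1. Collecting the sign flips along the way, the symbol is -1.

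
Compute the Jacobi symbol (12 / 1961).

Pull out 2^2: since 1961 ≡ 1 (mod 8), (2/1961) = +1, so (2/1961)^2 = +1.
Reciprocity: 3 ≡ 3 and 1961 ≡ 1 (mod 4), so (3/1961) = +(1961/3).
Reduce top mod 3: now compute (2/3).
Pull out 2: since 3 ≡ 3 (mod 8), (2/3) = -1.
Reached (1/3) = 1. Collecting the sign flips along the way, the symbol is -1.

-1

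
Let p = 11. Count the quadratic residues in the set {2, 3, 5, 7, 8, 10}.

2

(2/11) = -1 → non-residue.
(3/11) = +1 → QR.
(5/11) = +1 → QR.
(7/11) = -1 → non-residue.
(8/11) = -1 → non-residue.
(10/11) = -1 → non-residue.
Total quadratic residues among the 6: 2.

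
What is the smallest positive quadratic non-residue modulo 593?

(2/593) = +1, so 2 is a residue.
(3/593) = −1, so 3 is the smallest positive non-residue mod 593.

3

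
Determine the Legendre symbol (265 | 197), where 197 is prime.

First reduce: 265 ≡ 68 (mod 197).
Pull out 2^2: since 197 ≡ 5 (mod 8), (2/197) = -1, so (2/197)^2 = +1.
Reciprocity: 17 ≡ 1 and 197 ≡ 1 (mod 4), so (17/197) = +(197/17).
Reduce top mod 17: now compute (10/17).
Pull out 2: since 17 ≡ 1 (mod 8), (2/17) = +1.
Reciprocity: 5 ≡ 1 and 17 ≡ 1 (mod 4), so (5/17) = +(17/5).
Reduce top mod 5: now compute (2/5).
Pull out 2: since 5 ≡ 5 (mod 8), (2/5) = -1.
Reached (1/5) = 1. Collecting the sign flips along the way, the symbol is -1.

-1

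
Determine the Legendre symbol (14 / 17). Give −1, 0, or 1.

-1

Pull out 2: since 17 ≡ 1 (mod 8), (2/17) = +1.
Reciprocity: 7 ≡ 3 and 17 ≡ 1 (mod 4), so (7/17) = +(17/7).
Reduce top mod 7: now compute (3/7).
Reciprocity: 3 ≡ 3 and 7 ≡ 3 (mod 4), so (3/7) = −(7/3).
Reduce top mod 3: now compute (1/3).
Reached (1/3) = 1. Collecting the sign flips along the way, the symbol is -1.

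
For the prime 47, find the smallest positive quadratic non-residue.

(2/47) = +1, so 2 is a residue.
(3/47) = +1, so 3 is a residue.
(4/47) = +1, so 4 is a residue.
(5/47) = −1, so 5 is the smallest positive non-residue mod 47.

5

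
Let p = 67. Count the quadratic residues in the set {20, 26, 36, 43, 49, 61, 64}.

(20/67) = -1 → non-residue.
(26/67) = +1 → QR.
(36/67) = +1 → QR.
(43/67) = -1 → non-residue.
(49/67) = +1 → QR.
(61/67) = -1 → non-residue.
(64/67) = +1 → QR.
Total quadratic residues among the 7: 4.

4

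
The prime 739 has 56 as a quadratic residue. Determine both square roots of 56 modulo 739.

161, 578

Since 739 ≡ 3 (mod 4), a square root of 56 is 56^((739+1)/4) = 56^185 mod 739.
Repeated squaring: 56^2≡180, 56^4≡623, 56^8≡154, 56^16≡68, 56^32≡190, 56^64≡628, 56^128≡497 (mod 739).
56^185 = 56^(128+32+16+8+1) ≡ 161 (mod 739).
Check: 161² = 25921 ≡ 56 (mod 739). The two roots are 161 and 578.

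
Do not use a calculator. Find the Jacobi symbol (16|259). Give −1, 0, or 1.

1

Pull out 2^4: since 259 ≡ 3 (mod 8), (2/259) = -1, so (2/259)^4 = +1.
Reached (1/259) = 1. Collecting the sign flips along the way, the symbol is +1.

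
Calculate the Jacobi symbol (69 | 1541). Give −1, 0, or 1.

0

Reciprocity: 69 ≡ 1 and 1541 ≡ 1 (mod 4), so (69/1541) = +(1541/69).
Reduce top mod 69: now compute (23/69).
Reciprocity: 23 ≡ 3 and 69 ≡ 1 (mod 4), so (23/69) = +(69/23).
Reduce top mod 23: now compute (0/23).
Top reduces to 0: gcd > 1, so the symbol is 0.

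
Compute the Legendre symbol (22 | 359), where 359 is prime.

1

Pull out 2: since 359 ≡ 7 (mod 8), (2/359) = +1.
Reciprocity: 11 ≡ 3 and 359 ≡ 3 (mod 4), so (11/359) = −(359/11).
Reduce top mod 11: now compute (7/11).
Reciprocity: 7 ≡ 3 and 11 ≡ 3 (mod 4), so (7/11) = −(11/7).
Reduce top mod 7: now compute (4/7).
Pull out 2^2: since 7 ≡ 7 (mod 8), (2/7) = +1, so (2/7)^2 = +1.
Reached (1/7) = 1. Collecting the sign flips along the way, the symbol is +1.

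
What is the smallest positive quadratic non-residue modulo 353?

(2/353) = +1, so 2 is a residue.
(3/353) = −1, so 3 is the smallest positive non-residue mod 353.

3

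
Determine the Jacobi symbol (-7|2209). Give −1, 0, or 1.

First reduce: -7 ≡ 2202 (mod 2209).
Pull out 2: since 2209 ≡ 1 (mod 8), (2/2209) = +1.
Reciprocity: 1101 ≡ 1 and 2209 ≡ 1 (mod 4), so (1101/2209) = +(2209/1101).
Reduce top mod 1101: now compute (7/1101).
Reciprocity: 7 ≡ 3 and 1101 ≡ 1 (mod 4), so (7/1101) = +(1101/7).
Reduce top mod 7: now compute (2/7).
Pull out 2: since 7 ≡ 7 (mod 8), (2/7) = +1.
Reached (1/7) = 1. Collecting the sign flips along the way, the symbol is +1.

1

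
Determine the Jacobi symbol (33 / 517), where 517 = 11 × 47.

Reciprocity: 33 ≡ 1 and 517 ≡ 1 (mod 4), so (33/517) = +(517/33).
Reduce top mod 33: now compute (22/33).
Pull out 2: since 33 ≡ 1 (mod 8), (2/33) = +1.
Reciprocity: 11 ≡ 3 and 33 ≡ 1 (mod 4), so (11/33) = +(33/11).
Reduce top mod 11: now compute (0/11).
Top reduces to 0: gcd > 1, so the symbol is 0.

0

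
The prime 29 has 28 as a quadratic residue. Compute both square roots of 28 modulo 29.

29 ≡ 1 (mod 4), so we find a root by search.
Trying successive values, 12² = 144 ≡ 28 (mod 29). The other root is 29 − 12 = 17.

12, 17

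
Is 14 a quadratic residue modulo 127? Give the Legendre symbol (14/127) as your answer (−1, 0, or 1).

-1

Euler's criterion: (14/127) ≡ 14^63 (mod 127).
14^2 ≡ 69 (mod 127)
14^4 ≡ 62 (mod 127)
14^8 ≡ 34 (mod 127)
14^16 ≡ 13 (mod 127)
14^32 ≡ 42 (mod 127)
14^63 = 14^(32+16+8+4+2+1) ≡ 126 (mod 127).
Result is 126 ≡ −1, so (14/127) = −1.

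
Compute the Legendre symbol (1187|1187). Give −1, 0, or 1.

First reduce: 1187 ≡ 0 (mod 1187).
Top reduces to 0: gcd > 1, so the symbol is 0.

0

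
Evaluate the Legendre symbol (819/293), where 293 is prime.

First reduce: 819 ≡ 233 (mod 293).
Reciprocity: 233 ≡ 1 and 293 ≡ 1 (mod 4), so (233/293) = +(293/233).
Reduce top mod 233: now compute (60/233).
Pull out 2^2: since 233 ≡ 1 (mod 8), (2/233) = +1, so (2/233)^2 = +1.
Reciprocity: 15 ≡ 3 and 233 ≡ 1 (mod 4), so (15/233) = +(233/15).
Reduce top mod 15: now compute (8/15).
Pull out 2^3: since 15 ≡ 7 (mod 8), (2/15) = +1, so (2/15)^3 = +1.
Reached (1/15) = 1. Collecting the sign flips along the way, the symbol is +1.

1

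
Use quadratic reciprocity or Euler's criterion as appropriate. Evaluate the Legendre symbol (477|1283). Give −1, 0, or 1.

1

Reciprocity: 477 ≡ 1 and 1283 ≡ 3 (mod 4), so (477/1283) = +(1283/477).
Reduce top mod 477: now compute (329/477).
Reciprocity: 329 ≡ 1 and 477 ≡ 1 (mod 4), so (329/477) = +(477/329).
Reduce top mod 329: now compute (148/329).
Pull out 2^2: since 329 ≡ 1 (mod 8), (2/329) = +1, so (2/329)^2 = +1.
Reciprocity: 37 ≡ 1 and 329 ≡ 1 (mod 4), so (37/329) = +(329/37).
Reduce top mod 37: now compute (33/37).
Reciprocity: 33 ≡ 1 and 37 ≡ 1 (mod 4), so (33/37) = +(37/33).
Reduce top mod 33: now compute (4/33).
Pull out 2^2: since 33 ≡ 1 (mod 8), (2/33) = +1, so (2/33)^2 = +1.
Reached (1/33) = 1. Collecting the sign flips along the way, the symbol is +1.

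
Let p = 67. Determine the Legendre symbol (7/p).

-1

Reciprocity: 7 ≡ 3 and 67 ≡ 3 (mod 4), so (7/67) = −(67/7).
Reduce top mod 7: now compute (4/7).
Pull out 2^2: since 7 ≡ 7 (mod 8), (2/7) = +1, so (2/7)^2 = +1.
Reached (1/7) = 1. Collecting the sign flips along the way, the symbol is -1.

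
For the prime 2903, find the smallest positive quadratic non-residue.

(2/2903) = +1, so 2 is a residue.
(3/2903) = +1, so 3 is a residue.
(4/2903) = +1, so 4 is a residue.
(5/2903) = −1, so 5 is the smallest positive non-residue mod 2903.

5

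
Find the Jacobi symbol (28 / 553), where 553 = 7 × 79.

Pull out 2^2: since 553 ≡ 1 (mod 8), (2/553) = +1, so (2/553)^2 = +1.
Reciprocity: 7 ≡ 3 and 553 ≡ 1 (mod 4), so (7/553) = +(553/7).
Reduce top mod 7: now compute (0/7).
Top reduces to 0: gcd > 1, so the symbol is 0.

0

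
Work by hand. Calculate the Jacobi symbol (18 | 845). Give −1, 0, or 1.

Pull out 2: since 845 ≡ 5 (mod 8), (2/845) = -1.
Reciprocity: 9 ≡ 1 and 845 ≡ 1 (mod 4), so (9/845) = +(845/9).
Reduce top mod 9: now compute (8/9).
Pull out 2^3: since 9 ≡ 1 (mod 8), (2/9) = +1, so (2/9)^3 = +1.
Reached (1/9) = 1. Collecting the sign flips along the way, the symbol is -1.

-1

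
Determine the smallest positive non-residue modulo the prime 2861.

(2/2861) = −1, so 2 is the smallest positive non-residue mod 2861.

2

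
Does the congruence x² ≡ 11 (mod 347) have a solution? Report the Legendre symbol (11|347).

Reciprocity: 11 ≡ 3 and 347 ≡ 3 (mod 4), so (11/347) = −(347/11).
Reduce top mod 11: now compute (6/11).
Pull out 2: since 11 ≡ 3 (mod 8), (2/11) = -1.
Reciprocity: 3 ≡ 3 and 11 ≡ 3 (mod 4), so (3/11) = −(11/3).
Reduce top mod 3: now compute (2/3).
Pull out 2: since 3 ≡ 3 (mod 8), (2/3) = -1.
Reached (1/3) = 1. Collecting the sign flips along the way, the symbol is +1.

1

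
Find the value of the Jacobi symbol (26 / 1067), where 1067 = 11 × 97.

-1

Pull out 2: since 1067 ≡ 3 (mod 8), (2/1067) = -1.
Reciprocity: 13 ≡ 1 and 1067 ≡ 3 (mod 4), so (13/1067) = +(1067/13).
Reduce top mod 13: now compute (1/13).
Reached (1/13) = 1. Collecting the sign flips along the way, the symbol is -1.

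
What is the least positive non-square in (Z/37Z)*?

2

(2/37) = −1, so 2 is the smallest positive non-residue mod 37.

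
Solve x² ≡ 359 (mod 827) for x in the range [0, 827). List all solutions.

Since 827 ≡ 3 (mod 4), a square root of 359 is 359^((827+1)/4) = 359^207 mod 827.
Repeated squaring: 359^2≡696, 359^4≡621, 359^8≡259, 359^16≡94, 359^32≡566, 359^64≡307, 359^128≡798 (mod 827).
359^207 = 359^(128+64+8+4+2+1) ≡ 371 (mod 827).
Check: 371² = 137641 ≡ 359 (mod 827). The two roots are 371 and 456.

371, 456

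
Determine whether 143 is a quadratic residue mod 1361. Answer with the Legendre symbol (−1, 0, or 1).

-1

Reciprocity: 143 ≡ 3 and 1361 ≡ 1 (mod 4), so (143/1361) = +(1361/143).
Reduce top mod 143: now compute (74/143).
Pull out 2: since 143 ≡ 7 (mod 8), (2/143) = +1.
Reciprocity: 37 ≡ 1 and 143 ≡ 3 (mod 4), so (37/143) = +(143/37).
Reduce top mod 37: now compute (32/37).
Pull out 2^5: since 37 ≡ 5 (mod 8), (2/37) = -1, so (2/37)^5 = -1.
Reached (1/37) = 1. Collecting the sign flips along the way, the symbol is -1.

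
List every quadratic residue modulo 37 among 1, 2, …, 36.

1,3,4,7,9,10,11,12,16,21,25,26,27,28,30,33,34,36

Square k = 1,…,18 (k and 37−k give the same square):
1²=1, 2²=4, 3²=9, 4²=16, 5²=25, 6²=36, 7²≡12, 8²≡27, 9²≡7, 10²≡26, 11²≡10, 12²≡33, 13²≡21, 14²≡11, 15²≡3, 16²≡34, 17²≡30, 18²≡28 (mod 37).
So the quadratic residues mod 37 are {1, 3, 4, 7, 9, 10, 11, 12, 16, 21, 25, 26, 27, 28, 30, 33, 34, 36}.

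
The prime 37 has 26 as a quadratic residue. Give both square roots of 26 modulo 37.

37 ≡ 1 (mod 4), so we find a root by search.
Trying successive values, 10² = 100 ≡ 26 (mod 37). The other root is 37 − 10 = 27.

10, 27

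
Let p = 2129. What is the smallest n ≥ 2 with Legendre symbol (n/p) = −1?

3

(2/2129) = +1, so 2 is a residue.
(3/2129) = −1, so 3 is the smallest positive non-residue mod 2129.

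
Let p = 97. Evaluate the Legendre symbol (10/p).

-1

Pull out 2: since 97 ≡ 1 (mod 8), (2/97) = +1.
Reciprocity: 5 ≡ 1 and 97 ≡ 1 (mod 4), so (5/97) = +(97/5).
Reduce top mod 5: now compute (2/5).
Pull out 2: since 5 ≡ 5 (mod 8), (2/5) = -1.
Reached (1/5) = 1. Collecting the sign flips along the way, the symbol is -1.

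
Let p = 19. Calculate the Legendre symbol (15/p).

Euler's criterion: (15/19) ≡ 15^9 (mod 19).
15^2 ≡ 16 (mod 19)
15^4 ≡ 9 (mod 19)
15^8 ≡ 5 (mod 19)
15^9 = 15^(8+1) ≡ 18 (mod 19).
Result is 18 ≡ −1, so (15/19) = −1.

-1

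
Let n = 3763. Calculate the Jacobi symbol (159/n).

0

Reciprocity: 159 ≡ 3 and 3763 ≡ 3 (mod 4), so (159/3763) = −(3763/159).
Reduce top mod 159: now compute (106/159).
Pull out 2: since 159 ≡ 7 (mod 8), (2/159) = +1.
Reciprocity: 53 ≡ 1 and 159 ≡ 3 (mod 4), so (53/159) = +(159/53).
Reduce top mod 53: now compute (0/53).
Top reduces to 0: gcd > 1, so the symbol is 0.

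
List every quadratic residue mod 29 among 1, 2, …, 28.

1,4,5,6,7,9,13,16,20,22,23,24,25,28

Square k = 1,…,14 (k and 29−k give the same square):
1²=1, 2²=4, 3²=9, 4²=16, 5²=25, 6²≡7, 7²≡20, 8²≡6, 9²≡23, 10²≡13, 11²≡5, 12²≡28, 13²≡24, 14²≡22 (mod 29).
So the quadratic residues mod 29 are {1, 4, 5, 6, 7, 9, 13, 16, 20, 22, 23, 24, 25, 28}.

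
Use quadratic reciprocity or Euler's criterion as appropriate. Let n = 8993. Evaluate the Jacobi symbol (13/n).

1

Reciprocity: 13 ≡ 1 and 8993 ≡ 1 (mod 4), so (13/8993) = +(8993/13).
Reduce top mod 13: now compute (10/13).
Pull out 2: since 13 ≡ 5 (mod 8), (2/13) = -1.
Reciprocity: 5 ≡ 1 and 13 ≡ 1 (mod 4), so (5/13) = +(13/5).
Reduce top mod 5: now compute (3/5).
Reciprocity: 3 ≡ 3 and 5 ≡ 1 (mod 4), so (3/5) = +(5/3).
Reduce top mod 3: now compute (2/3).
Pull out 2: since 3 ≡ 3 (mod 8), (2/3) = -1.
Reached (1/3) = 1. Collecting the sign flips along the way, the symbol is +1.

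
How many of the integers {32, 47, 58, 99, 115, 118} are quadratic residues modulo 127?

(32/127) = +1 → QR.
(47/127) = +1 → QR.
(58/127) = -1 → non-residue.
(99/127) = +1 → QR.
(115/127) = +1 → QR.
(118/127) = -1 → non-residue.
Total quadratic residues among the 6: 4.

4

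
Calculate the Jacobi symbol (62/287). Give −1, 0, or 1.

-1

Pull out 2: since 287 ≡ 7 (mod 8), (2/287) = +1.
Reciprocity: 31 ≡ 3 and 287 ≡ 3 (mod 4), so (31/287) = −(287/31).
Reduce top mod 31: now compute (8/31).
Pull out 2^3: since 31 ≡ 7 (mod 8), (2/31) = +1, so (2/31)^3 = +1.
Reached (1/31) = 1. Collecting the sign flips along the way, the symbol is -1.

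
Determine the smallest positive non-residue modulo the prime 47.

(2/47) = +1, so 2 is a residue.
(3/47) = +1, so 3 is a residue.
(4/47) = +1, so 4 is a residue.
(5/47) = −1, so 5 is the smallest positive non-residue mod 47.

5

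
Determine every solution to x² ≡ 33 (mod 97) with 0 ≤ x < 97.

97 ≡ 1 (mod 4), so we find a root by search.
Trying successive values, 18² = 324 ≡ 33 (mod 97). The other root is 97 − 18 = 79.

18, 79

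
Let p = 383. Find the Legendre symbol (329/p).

Euler's criterion: (329/383) ≡ 329^191 (mod 383).
329^2 ≡ 235 (mod 383)
329^4 ≡ 73 (mod 383)
329^8 ≡ 350 (mod 383)
329^16 ≡ 323 (mod 383)
329^32 ≡ 153 (mod 383)
329^64 ≡ 46 (mod 383)
329^128 ≡ 201 (mod 383)
329^191 = 329^(128+32+16+8+4+2+1) ≡ 382 (mod 383).
Result is 382 ≡ −1, so (329/383) = −1.

-1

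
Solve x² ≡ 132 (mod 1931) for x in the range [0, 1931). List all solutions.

Since 1931 ≡ 3 (mod 4), a square root of 132 is 132^((1931+1)/4) = 132^483 mod 1931.
Repeated squaring: 132^2≡45, 132^4≡94, 132^8≡1112, 132^16≡704, 132^32≡1280, 132^64≡912, 132^128≡1414, 132^256≡811 (mod 1931).
132^483 = 132^(256+128+64+32+2+1) ≡ 1166 (mod 1931).
Check: 1166² = 1359556 ≡ 132 (mod 1931). The two roots are 765 and 1166.

765, 1166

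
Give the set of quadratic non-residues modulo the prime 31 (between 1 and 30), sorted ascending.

Square k = 1,…,15 (k and 31−k give the same square):
1²=1, 2²=4, 3²=9, 4²=16, 5²=25, 6²≡5, 7²≡18, 8²≡2, 9²≡19, 10²≡7, 11²≡28, 12²≡20, 13²≡14, 14²≡10, 15²≡8 (mod 31).
The residues are {1, 2, 4, 5, 7, 8, 9, 10, 14, 16, 18, 19, 20, 25, 28}; the non-residues are the remaining 15 nonzero classes.

3, 6, 11, 12, 13, 15, 17, 21, 22, 23, 24, 26, 27, 29, 30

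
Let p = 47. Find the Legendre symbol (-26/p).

First reduce: -26 ≡ 21 (mod 47).
Reciprocity: 21 ≡ 1 and 47 ≡ 3 (mod 4), so (21/47) = +(47/21).
Reduce top mod 21: now compute (5/21).
Reciprocity: 5 ≡ 1 and 21 ≡ 1 (mod 4), so (5/21) = +(21/5).
Reduce top mod 5: now compute (1/5).
Reached (1/5) = 1. Collecting the sign flips along the way, the symbol is +1.

1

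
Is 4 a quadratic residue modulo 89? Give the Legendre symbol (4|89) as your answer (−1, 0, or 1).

1

Pull out 2^2: since 89 ≡ 1 (mod 8), (2/89) = +1, so (2/89)^2 = +1.
Reached (1/89) = 1. Collecting the sign flips along the way, the symbol is +1.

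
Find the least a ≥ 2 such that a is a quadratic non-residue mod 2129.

(2/2129) = +1, so 2 is a residue.
(3/2129) = −1, so 3 is the smallest positive non-residue mod 2129.

3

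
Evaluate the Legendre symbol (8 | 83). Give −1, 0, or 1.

-1

Euler's criterion: (8/83) ≡ 8^41 (mod 83).
8^2 ≡ 64 (mod 83)
8^4 ≡ 29 (mod 83)
8^8 ≡ 11 (mod 83)
8^16 ≡ 38 (mod 83)
8^32 ≡ 33 (mod 83)
8^41 = 8^(32+8+1) ≡ 82 (mod 83).
Result is 82 ≡ −1, so (8/83) = −1.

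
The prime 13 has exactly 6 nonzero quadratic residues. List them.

1 3 4 9 10 12

Square k = 1,…,6 (k and 13−k give the same square):
1²=1, 2²=4, 3²=9, 4²≡3, 5²≡12, 6²≡10 (mod 13).
So the quadratic residues mod 13 are {1, 3, 4, 9, 10, 12}.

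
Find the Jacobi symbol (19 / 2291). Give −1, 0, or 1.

-1

Reciprocity: 19 ≡ 3 and 2291 ≡ 3 (mod 4), so (19/2291) = −(2291/19).
Reduce top mod 19: now compute (11/19).
Reciprocity: 11 ≡ 3 and 19 ≡ 3 (mod 4), so (11/19) = −(19/11).
Reduce top mod 11: now compute (8/11).
Pull out 2^3: since 11 ≡ 3 (mod 8), (2/11) = -1, so (2/11)^3 = -1.
Reached (1/11) = 1. Collecting the sign flips along the way, the symbol is -1.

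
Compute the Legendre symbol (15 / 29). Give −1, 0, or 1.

Reciprocity: 15 ≡ 3 and 29 ≡ 1 (mod 4), so (15/29) = +(29/15).
Reduce top mod 15: now compute (14/15).
Pull out 2: since 15 ≡ 7 (mod 8), (2/15) = +1.
Reciprocity: 7 ≡ 3 and 15 ≡ 3 (mod 4), so (7/15) = −(15/7).
Reduce top mod 7: now compute (1/7).
Reached (1/7) = 1. Collecting the sign flips along the way, the symbol is -1.

-1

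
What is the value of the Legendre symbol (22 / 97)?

Pull out 2: since 97 ≡ 1 (mod 8), (2/97) = +1.
Reciprocity: 11 ≡ 3 and 97 ≡ 1 (mod 4), so (11/97) = +(97/11).
Reduce top mod 11: now compute (9/11).
Reciprocity: 9 ≡ 1 and 11 ≡ 3 (mod 4), so (9/11) = +(11/9).
Reduce top mod 9: now compute (2/9).
Pull out 2: since 9 ≡ 1 (mod 8), (2/9) = +1.
Reached (1/9) = 1. Collecting the sign flips along the way, the symbol is +1.

1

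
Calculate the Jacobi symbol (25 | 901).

Reciprocity: 25 ≡ 1 and 901 ≡ 1 (mod 4), so (25/901) = +(901/25).
Reduce top mod 25: now compute (1/25).
Reached (1/25) = 1. Collecting the sign flips along the way, the symbol is +1.

1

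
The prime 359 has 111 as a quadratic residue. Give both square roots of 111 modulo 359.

Since 359 ≡ 3 (mod 4), a square root of 111 is 111^((359+1)/4) = 111^90 mod 359.
Repeated squaring: 111^2≡115, 111^4≡301, 111^8≡133, 111^16≡98, 111^32≡270, 111^64≡23 (mod 359).
111^90 = 111^(64+16+8+2) ≡ 160 (mod 359).
Check: 160² = 25600 ≡ 111 (mod 359). The two roots are 160 and 199.

160, 199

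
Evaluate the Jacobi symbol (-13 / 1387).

-1

First reduce: -13 ≡ 1374 (mod 1387).
Pull out 2: since 1387 ≡ 3 (mod 8), (2/1387) = -1.
Reciprocity: 687 ≡ 3 and 1387 ≡ 3 (mod 4), so (687/1387) = −(1387/687).
Reduce top mod 687: now compute (13/687).
Reciprocity: 13 ≡ 1 and 687 ≡ 3 (mod 4), so (13/687) = +(687/13).
Reduce top mod 13: now compute (11/13).
Reciprocity: 11 ≡ 3 and 13 ≡ 1 (mod 4), so (11/13) = +(13/11).
Reduce top mod 11: now compute (2/11).
Pull out 2: since 11 ≡ 3 (mod 8), (2/11) = -1.
Reached (1/11) = 1. Collecting the sign flips along the way, the symbol is -1.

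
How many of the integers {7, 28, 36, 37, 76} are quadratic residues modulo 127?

(7/127) = -1 → non-residue.
(28/127) = -1 → non-residue.
(36/127) = +1 → QR.
(37/127) = +1 → QR.
(76/127) = +1 → QR.
Total quadratic residues among the 5: 3.

3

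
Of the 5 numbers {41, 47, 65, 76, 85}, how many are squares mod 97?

3

(41/97) = -1 → non-residue.
(47/97) = +1 → QR.
(65/97) = +1 → QR.
(76/97) = -1 → non-residue.
(85/97) = +1 → QR.
Total quadratic residues among the 5: 3.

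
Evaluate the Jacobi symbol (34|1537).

Pull out 2: since 1537 ≡ 1 (mod 8), (2/1537) = +1.
Reciprocity: 17 ≡ 1 and 1537 ≡ 1 (mod 4), so (17/1537) = +(1537/17).
Reduce top mod 17: now compute (7/17).
Reciprocity: 7 ≡ 3 and 17 ≡ 1 (mod 4), so (7/17) = +(17/7).
Reduce top mod 7: now compute (3/7).
Reciprocity: 3 ≡ 3 and 7 ≡ 3 (mod 4), so (3/7) = −(7/3).
Reduce top mod 3: now compute (1/3).
Reached (1/3) = 1. Collecting the sign flips along the way, the symbol is -1.

-1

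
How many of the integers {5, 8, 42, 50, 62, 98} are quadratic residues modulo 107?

(5/107) = -1 → non-residue.
(8/107) = -1 → non-residue.
(42/107) = +1 → QR.
(50/107) = -1 → non-residue.
(62/107) = +1 → QR.
(98/107) = -1 → non-residue.
Total quadratic residues among the 6: 2.

2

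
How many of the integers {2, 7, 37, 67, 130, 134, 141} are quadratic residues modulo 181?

2

(2/181) = -1 → non-residue.
(7/181) = -1 → non-residue.
(37/181) = +1 → QR.
(67/181) = +1 → QR.
(130/181) = -1 → non-residue.
(134/181) = -1 → non-residue.
(141/181) = -1 → non-residue.
Total quadratic residues among the 7: 2.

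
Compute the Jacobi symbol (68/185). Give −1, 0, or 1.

1

Pull out 2^2: since 185 ≡ 1 (mod 8), (2/185) = +1, so (2/185)^2 = +1.
Reciprocity: 17 ≡ 1 and 185 ≡ 1 (mod 4), so (17/185) = +(185/17).
Reduce top mod 17: now compute (15/17).
Reciprocity: 15 ≡ 3 and 17 ≡ 1 (mod 4), so (15/17) = +(17/15).
Reduce top mod 15: now compute (2/15).
Pull out 2: since 15 ≡ 7 (mod 8), (2/15) = +1.
Reached (1/15) = 1. Collecting the sign flips along the way, the symbol is +1.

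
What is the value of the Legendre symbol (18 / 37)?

Pull out 2: since 37 ≡ 5 (mod 8), (2/37) = -1.
Reciprocity: 9 ≡ 1 and 37 ≡ 1 (mod 4), so (9/37) = +(37/9).
Reduce top mod 9: now compute (1/9).
Reached (1/9) = 1. Collecting the sign flips along the way, the symbol is -1.

-1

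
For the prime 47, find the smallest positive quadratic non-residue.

5

(2/47) = +1, so 2 is a residue.
(3/47) = +1, so 3 is a residue.
(4/47) = +1, so 4 is a residue.
(5/47) = −1, so 5 is the smallest positive non-residue mod 47.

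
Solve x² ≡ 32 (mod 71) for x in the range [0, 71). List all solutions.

Since 71 ≡ 3 (mod 4), a square root of 32 is 32^((71+1)/4) = 32^18 mod 71.
Repeated squaring: 32^2≡30, 32^4≡48, 32^8≡32, 32^16≡30 (mod 71).
32^18 = 32^(16+2) ≡ 48 (mod 71).
Check: 48² = 2304 ≡ 32 (mod 71). The two roots are 23 and 48.

23, 48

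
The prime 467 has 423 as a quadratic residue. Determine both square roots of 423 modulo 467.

Since 467 ≡ 3 (mod 4), a square root of 423 is 423^((467+1)/4) = 423^117 mod 467.
Repeated squaring: 423^2≡68, 423^4≡421, 423^8≡248, 423^16≡327, 423^32≡453, 423^64≡196 (mod 467).
423^117 = 423^(64+32+16+4+1) ≡ 251 (mod 467).
Check: 251² = 63001 ≡ 423 (mod 467). The two roots are 216 and 251.

216, 251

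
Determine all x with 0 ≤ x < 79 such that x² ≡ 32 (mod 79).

36, 43

Since 79 ≡ 3 (mod 4), a square root of 32 is 32^((79+1)/4) = 32^20 mod 79.
Repeated squaring: 32^2≡76, 32^4≡9, 32^8≡2, 32^16≡4 (mod 79).
32^20 = 32^(16+4) ≡ 36 (mod 79).
Check: 36² = 1296 ≡ 32 (mod 79). The two roots are 36 and 43.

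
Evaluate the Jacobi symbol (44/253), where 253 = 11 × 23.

Pull out 2^2: since 253 ≡ 5 (mod 8), (2/253) = -1, so (2/253)^2 = +1.
Reciprocity: 11 ≡ 3 and 253 ≡ 1 (mod 4), so (11/253) = +(253/11).
Reduce top mod 11: now compute (0/11).
Top reduces to 0: gcd > 1, so the symbol is 0.

0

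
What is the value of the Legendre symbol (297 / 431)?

1

Reciprocity: 297 ≡ 1 and 431 ≡ 3 (mod 4), so (297/431) = +(431/297).
Reduce top mod 297: now compute (134/297).
Pull out 2: since 297 ≡ 1 (mod 8), (2/297) = +1.
Reciprocity: 67 ≡ 3 and 297 ≡ 1 (mod 4), so (67/297) = +(297/67).
Reduce top mod 67: now compute (29/67).
Reciprocity: 29 ≡ 1 and 67 ≡ 3 (mod 4), so (29/67) = +(67/29).
Reduce top mod 29: now compute (9/29).
Reciprocity: 9 ≡ 1 and 29 ≡ 1 (mod 4), so (9/29) = +(29/9).
Reduce top mod 9: now compute (2/9).
Pull out 2: since 9 ≡ 1 (mod 8), (2/9) = +1.
Reached (1/9) = 1. Collecting the sign flips along the way, the symbol is +1.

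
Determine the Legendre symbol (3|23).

Euler's criterion: (3/23) ≡ 3^11 (mod 23).
3^2 ≡ 9 (mod 23)
3^4 ≡ 12 (mod 23)
3^8 ≡ 6 (mod 23)
3^11 = 3^(8+2+1) ≡ 1 (mod 23).
Result is 1, so (3/23) = 1.

1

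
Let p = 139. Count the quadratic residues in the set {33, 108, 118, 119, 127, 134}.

(33/139) = -1 → non-residue.
(108/139) = -1 → non-residue.
(118/139) = +1 → QR.
(119/139) = -1 → non-residue.
(127/139) = +1 → QR.
(134/139) = -1 → non-residue.
Total quadratic residues among the 6: 2.

2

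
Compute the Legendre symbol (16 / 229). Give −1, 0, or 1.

Pull out 2^4: since 229 ≡ 5 (mod 8), (2/229) = -1, so (2/229)^4 = +1.
Reached (1/229) = 1. Collecting the sign flips along the way, the symbol is +1.

1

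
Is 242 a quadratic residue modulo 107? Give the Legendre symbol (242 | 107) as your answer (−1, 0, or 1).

Euler's criterion: (242/107) ≡ 28^53 (mod 107).
28^2 ≡ 35 (mod 107)
28^4 ≡ 48 (mod 107)
28^8 ≡ 57 (mod 107)
28^16 ≡ 39 (mod 107)
28^32 ≡ 23 (mod 107)
28^53 = 28^(32+16+4+1) ≡ 106 (mod 107).
Result is 106 ≡ −1, so (242/107) = −1.

-1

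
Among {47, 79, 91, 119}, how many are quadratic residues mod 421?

(47/421) = -1 → non-residue.
(79/421) = +1 → QR.
(91/421) = -1 → non-residue.
(119/421) = +1 → QR.
Total quadratic residues among the 4: 2.

2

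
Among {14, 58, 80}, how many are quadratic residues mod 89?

(14/89) = -1 → non-residue.
(58/89) = -1 → non-residue.
(80/89) = +1 → QR.
Total quadratic residues among the 3: 1.

1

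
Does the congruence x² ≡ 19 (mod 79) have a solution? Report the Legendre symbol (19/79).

Euler's criterion: (19/79) ≡ 19^39 (mod 79).
19^2 ≡ 45 (mod 79)
19^4 ≡ 50 (mod 79)
19^8 ≡ 51 (mod 79)
19^16 ≡ 73 (mod 79)
19^32 ≡ 36 (mod 79)
19^39 = 19^(32+4+2+1) ≡ 1 (mod 79).
Result is 1, so (19/79) = 1.

1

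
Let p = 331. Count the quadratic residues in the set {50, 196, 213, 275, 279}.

(50/331) = -1 → non-residue.
(196/331) = +1 → QR.
(213/331) = -1 → non-residue.
(275/331) = -1 → non-residue.
(279/331) = +1 → QR.
Total quadratic residues among the 5: 2.

2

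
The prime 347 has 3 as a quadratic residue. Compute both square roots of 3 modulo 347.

Since 347 ≡ 3 (mod 4), a square root of 3 is 3^((347+1)/4) = 3^87 mod 347.
Repeated squaring: 3^2≡9, 3^4≡81, 3^8≡315, 3^16≡330, 3^32≡289, 3^64≡241 (mod 347).
3^87 = 3^(64+16+4+2+1) ≡ 95 (mod 347).
Check: 95² = 9025 ≡ 3 (mod 347). The two roots are 95 and 252.

95, 252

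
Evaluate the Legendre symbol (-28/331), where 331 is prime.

First reduce: -28 ≡ 303 (mod 331).
Reciprocity: 303 ≡ 3 and 331 ≡ 3 (mod 4), so (303/331) = −(331/303).
Reduce top mod 303: now compute (28/303).
Pull out 2^2: since 303 ≡ 7 (mod 8), (2/303) = +1, so (2/303)^2 = +1.
Reciprocity: 7 ≡ 3 and 303 ≡ 3 (mod 4), so (7/303) = −(303/7).
Reduce top mod 7: now compute (2/7).
Pull out 2: since 7 ≡ 7 (mod 8), (2/7) = +1.
Reached (1/7) = 1. Collecting the sign flips along the way, the symbol is +1.

1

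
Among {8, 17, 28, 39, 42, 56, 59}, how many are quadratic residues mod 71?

1

(8/71) = +1 → QR.
(17/71) = -1 → non-residue.
(28/71) = -1 → non-residue.
(39/71) = -1 → non-residue.
(42/71) = -1 → non-residue.
(56/71) = -1 → non-residue.
(59/71) = -1 → non-residue.
Total quadratic residues among the 7: 1.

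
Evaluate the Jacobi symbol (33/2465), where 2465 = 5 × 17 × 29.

-1

Reciprocity: 33 ≡ 1 and 2465 ≡ 1 (mod 4), so (33/2465) = +(2465/33).
Reduce top mod 33: now compute (23/33).
Reciprocity: 23 ≡ 3 and 33 ≡ 1 (mod 4), so (23/33) = +(33/23).
Reduce top mod 23: now compute (10/23).
Pull out 2: since 23 ≡ 7 (mod 8), (2/23) = +1.
Reciprocity: 5 ≡ 1 and 23 ≡ 3 (mod 4), so (5/23) = +(23/5).
Reduce top mod 5: now compute (3/5).
Reciprocity: 3 ≡ 3 and 5 ≡ 1 (mod 4), so (3/5) = +(5/3).
Reduce top mod 3: now compute (2/3).
Pull out 2: since 3 ≡ 3 (mod 8), (2/3) = -1.
Reached (1/3) = 1. Collecting the sign flips along the way, the symbol is -1.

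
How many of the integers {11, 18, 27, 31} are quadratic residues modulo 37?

(11/37) = +1 → QR.
(18/37) = -1 → non-residue.
(27/37) = +1 → QR.
(31/37) = -1 → non-residue.
Total quadratic residues among the 4: 2.

2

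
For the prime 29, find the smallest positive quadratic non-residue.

(2/29) = −1, so 2 is the smallest positive non-residue mod 29.

2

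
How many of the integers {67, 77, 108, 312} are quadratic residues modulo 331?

2

(67/331) = +1 → QR.
(77/331) = +1 → QR.
(108/331) = -1 → non-residue.
(312/331) = -1 → non-residue.
Total quadratic residues among the 4: 2.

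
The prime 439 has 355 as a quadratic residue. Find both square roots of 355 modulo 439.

Since 439 ≡ 3 (mod 4), a square root of 355 is 355^((439+1)/4) = 355^110 mod 439.
Repeated squaring: 355^2≡32, 355^4≡146, 355^8≡244, 355^16≡271, 355^32≡128, 355^64≡141 (mod 439).
355^110 = 355^(64+32+8+4+2) ≡ 72 (mod 439).
Check: 72² = 5184 ≡ 355 (mod 439). The two roots are 72 and 367.

72, 367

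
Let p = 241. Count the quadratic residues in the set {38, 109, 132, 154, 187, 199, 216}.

3

(38/241) = -1 → non-residue.
(109/241) = -1 → non-residue.
(132/241) = -1 → non-residue.
(154/241) = +1 → QR.
(187/241) = +1 → QR.
(199/241) = -1 → non-residue.
(216/241) = +1 → QR.
Total quadratic residues among the 7: 3.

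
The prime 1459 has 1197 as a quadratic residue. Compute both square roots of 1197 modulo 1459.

Since 1459 ≡ 3 (mod 4), a square root of 1197 is 1197^((1459+1)/4) = 1197^365 mod 1459.
Repeated squaring: 1197^2≡71, 1197^4≡664, 1197^8≡278, 1197^16≡1416, 1197^32≡390, 1197^64≡364, 1197^128≡1186, 1197^256≡120 (mod 1459).
1197^365 = 1197^(256+64+32+8+4+1) ≡ 1317 (mod 1459).
Check: 1317² = 1734489 ≡ 1197 (mod 1459). The two roots are 142 and 1317.

142, 1317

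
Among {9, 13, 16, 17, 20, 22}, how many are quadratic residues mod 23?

(9/23) = +1 → QR.
(13/23) = +1 → QR.
(16/23) = +1 → QR.
(17/23) = -1 → non-residue.
(20/23) = -1 → non-residue.
(22/23) = -1 → non-residue.
Total quadratic residues among the 6: 3.

3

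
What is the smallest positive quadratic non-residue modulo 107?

2

(2/107) = −1, so 2 is the smallest positive non-residue mod 107.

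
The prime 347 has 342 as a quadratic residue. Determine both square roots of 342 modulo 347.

Since 347 ≡ 3 (mod 4), a square root of 342 is 342^((347+1)/4) = 342^87 mod 347.
Repeated squaring: 342^2≡25, 342^4≡278, 342^8≡250, 342^16≡40, 342^32≡212, 342^64≡181 (mod 347).
342^87 = 342^(64+16+4+2+1) ≡ 268 (mod 347).
Check: 268² = 71824 ≡ 342 (mod 347). The two roots are 79 and 268.

79, 268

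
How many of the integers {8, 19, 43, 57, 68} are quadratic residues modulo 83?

(8/83) = -1 → non-residue.
(19/83) = -1 → non-residue.
(43/83) = -1 → non-residue.
(57/83) = -1 → non-residue.
(68/83) = +1 → QR.
Total quadratic residues among the 5: 1.

1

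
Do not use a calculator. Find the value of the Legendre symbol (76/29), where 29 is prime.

First reduce: 76 ≡ 18 (mod 29).
Pull out 2: since 29 ≡ 5 (mod 8), (2/29) = -1.
Reciprocity: 9 ≡ 1 and 29 ≡ 1 (mod 4), so (9/29) = +(29/9).
Reduce top mod 9: now compute (2/9).
Pull out 2: since 9 ≡ 1 (mod 8), (2/9) = +1.
Reached (1/9) = 1. Collecting the sign flips along the way, the symbol is -1.

-1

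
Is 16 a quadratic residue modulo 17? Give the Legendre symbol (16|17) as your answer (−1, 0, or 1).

Euler's criterion: (16/17) ≡ 16^8 (mod 17).
16^2 ≡ 1 (mod 17)
16^4 ≡ 1 (mod 17)
16^8 ≡ 1 (mod 17)
16^8 = 16^(8) ≡ 1 (mod 17).
Result is 1, so (16/17) = 1.

1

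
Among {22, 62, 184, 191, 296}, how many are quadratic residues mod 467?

3

(22/467) = +1 → QR.
(62/467) = +1 → QR.
(184/467) = -1 → non-residue.
(191/467) = -1 → non-residue.
(296/467) = +1 → QR.
Total quadratic residues among the 5: 3.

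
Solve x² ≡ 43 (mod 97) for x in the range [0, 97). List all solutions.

25, 72

97 ≡ 1 (mod 4), so we find a root by search.
Trying successive values, 25² = 625 ≡ 43 (mod 97). The other root is 97 − 25 = 72.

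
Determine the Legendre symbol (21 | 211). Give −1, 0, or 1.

1

Euler's criterion: (21/211) ≡ 21^105 (mod 211).
21^2 ≡ 19 (mod 211)
21^4 ≡ 150 (mod 211)
21^8 ≡ 134 (mod 211)
21^16 ≡ 21 (mod 211)
21^32 ≡ 19 (mod 211)
21^64 ≡ 150 (mod 211)
21^105 = 21^(64+32+8+1) ≡ 1 (mod 211).
Result is 1, so (21/211) = 1.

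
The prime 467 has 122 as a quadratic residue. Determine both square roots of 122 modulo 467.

Since 467 ≡ 3 (mod 4), a square root of 122 is 122^((467+1)/4) = 122^117 mod 467.
Repeated squaring: 122^2≡407, 122^4≡331, 122^8≡283, 122^16≡232, 122^32≡119, 122^64≡151 (mod 467).
122^117 = 122^(64+32+16+4+1) ≡ 196 (mod 467).
Check: 196² = 38416 ≡ 122 (mod 467). The two roots are 196 and 271.

196, 271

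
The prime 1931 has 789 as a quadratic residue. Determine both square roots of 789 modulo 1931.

948, 983

Since 1931 ≡ 3 (mod 4), a square root of 789 is 789^((1931+1)/4) = 789^483 mod 1931.
Repeated squaring: 789^2≡739, 789^4≡1579, 789^8≡320, 789^16≡57, 789^32≡1318, 789^64≡1155, 789^128≡1635, 789^256≡721 (mod 1931).
789^483 = 789^(256+128+64+32+2+1) ≡ 948 (mod 1931).
Check: 948² = 898704 ≡ 789 (mod 1931). The two roots are 948 and 983.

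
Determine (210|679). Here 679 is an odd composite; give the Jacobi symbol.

0

Pull out 2: since 679 ≡ 7 (mod 8), (2/679) = +1.
Reciprocity: 105 ≡ 1 and 679 ≡ 3 (mod 4), so (105/679) = +(679/105).
Reduce top mod 105: now compute (49/105).
Reciprocity: 49 ≡ 1 and 105 ≡ 1 (mod 4), so (49/105) = +(105/49).
Reduce top mod 49: now compute (7/49).
Reciprocity: 7 ≡ 3 and 49 ≡ 1 (mod 4), so (7/49) = +(49/7).
Reduce top mod 7: now compute (0/7).
Top reduces to 0: gcd > 1, so the symbol is 0.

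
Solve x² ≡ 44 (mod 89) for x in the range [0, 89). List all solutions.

89 ≡ 1 (mod 4), so we find a root by search.
Trying successive values, 20² = 400 ≡ 44 (mod 89). The other root is 89 − 20 = 69.

20, 69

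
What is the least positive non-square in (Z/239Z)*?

7

(2/239) = +1, so 2 is a residue.
(3/239) = +1, so 3 is a residue.
(4/239) = +1, so 4 is a residue.
(5/239) = +1, so 5 is a residue.
(6/239) = +1, so 6 is a residue.
(7/239) = −1, so 7 is the smallest positive non-residue mod 239.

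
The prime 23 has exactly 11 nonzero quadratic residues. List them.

Square k = 1,…,11 (k and 23−k give the same square):
1²=1, 2²=4, 3²=9, 4²=16, 5²≡2, 6²≡13, 7²≡3, 8²≡18, 9²≡12, 10²≡8, 11²≡6 (mod 23).
So the quadratic residues mod 23 are {1, 2, 3, 4, 6, 8, 9, 12, 13, 16, 18}.

1, 2, 3, 4, 6, 8, 9, 12, 13, 16, 18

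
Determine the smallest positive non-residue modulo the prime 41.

3

(2/41) = +1, so 2 is a residue.
(3/41) = −1, so 3 is the smallest positive non-residue mod 41.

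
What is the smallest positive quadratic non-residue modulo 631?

3

(2/631) = +1, so 2 is a residue.
(3/631) = −1, so 3 is the smallest positive non-residue mod 631.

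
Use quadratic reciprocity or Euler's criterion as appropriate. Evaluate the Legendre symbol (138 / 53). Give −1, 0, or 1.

-1

Euler's criterion: (138/53) ≡ 32^26 (mod 53).
32^2 ≡ 17 (mod 53)
32^4 ≡ 24 (mod 53)
32^8 ≡ 46 (mod 53)
32^16 ≡ 49 (mod 53)
32^26 = 32^(16+8+2) ≡ 52 (mod 53).
Result is 52 ≡ −1, so (138/53) = −1.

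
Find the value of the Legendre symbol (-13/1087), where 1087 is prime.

First reduce: -13 ≡ 1074 (mod 1087).
Pull out 2: since 1087 ≡ 7 (mod 8), (2/1087) = +1.
Reciprocity: 537 ≡ 1 and 1087 ≡ 3 (mod 4), so (537/1087) = +(1087/537).
Reduce top mod 537: now compute (13/537).
Reciprocity: 13 ≡ 1 and 537 ≡ 1 (mod 4), so (13/537) = +(537/13).
Reduce top mod 13: now compute (4/13).
Pull out 2^2: since 13 ≡ 5 (mod 8), (2/13) = -1, so (2/13)^2 = +1.
Reached (1/13) = 1. Collecting the sign flips along the way, the symbol is +1.

1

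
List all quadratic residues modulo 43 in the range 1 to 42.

Square k = 1,…,21 (k and 43−k give the same square):
1²=1, 2²=4, 3²=9, 4²=16, 5²=25, 6²=36, 7²≡6, 8²≡21, 9²≡38, 10²≡14, 11²≡35, 12²≡15, 13²≡40, 14²≡24, 15²≡10, 16²≡41, 17²≡31, 18²≡23, 19²≡17, 20²≡13, 21²≡11 (mod 43).
So the quadratic residues mod 43 are {1, 4, 6, 9, 10, 11, 13, 14, 15, 16, 17, 21, 23, 24, 25, 31, 35, 36, 38, 40, 41}.

1, 4, 6, 9, 10, 11, 13, 14, 15, 16, 17, 21, 23, 24, 25, 31, 35, 36, 38, 40, 41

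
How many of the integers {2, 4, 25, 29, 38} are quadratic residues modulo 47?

3

(2/47) = +1 → QR.
(4/47) = +1 → QR.
(25/47) = +1 → QR.
(29/47) = -1 → non-residue.
(38/47) = -1 → non-residue.
Total quadratic residues among the 5: 3.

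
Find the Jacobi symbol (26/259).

-1

Pull out 2: since 259 ≡ 3 (mod 8), (2/259) = -1.
Reciprocity: 13 ≡ 1 and 259 ≡ 3 (mod 4), so (13/259) = +(259/13).
Reduce top mod 13: now compute (12/13).
Pull out 2^2: since 13 ≡ 5 (mod 8), (2/13) = -1, so (2/13)^2 = +1.
Reciprocity: 3 ≡ 3 and 13 ≡ 1 (mod 4), so (3/13) = +(13/3).
Reduce top mod 3: now compute (1/3).
Reached (1/3) = 1. Collecting the sign flips along the way, the symbol is -1.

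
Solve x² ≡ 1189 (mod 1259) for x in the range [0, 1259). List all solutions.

277, 982

Since 1259 ≡ 3 (mod 4), a square root of 1189 is 1189^((1259+1)/4) = 1189^315 mod 1259.
Repeated squaring: 1189^2≡1123, 1189^4≡870, 1189^8≡241, 1189^16≡167, 1189^32≡191, 1189^64≡1229, 1189^128≡900, 1189^256≡463 (mod 1259).
1189^315 = 1189^(256+32+16+8+2+1) ≡ 982 (mod 1259).
Check: 982² = 964324 ≡ 1189 (mod 1259). The two roots are 277 and 982.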